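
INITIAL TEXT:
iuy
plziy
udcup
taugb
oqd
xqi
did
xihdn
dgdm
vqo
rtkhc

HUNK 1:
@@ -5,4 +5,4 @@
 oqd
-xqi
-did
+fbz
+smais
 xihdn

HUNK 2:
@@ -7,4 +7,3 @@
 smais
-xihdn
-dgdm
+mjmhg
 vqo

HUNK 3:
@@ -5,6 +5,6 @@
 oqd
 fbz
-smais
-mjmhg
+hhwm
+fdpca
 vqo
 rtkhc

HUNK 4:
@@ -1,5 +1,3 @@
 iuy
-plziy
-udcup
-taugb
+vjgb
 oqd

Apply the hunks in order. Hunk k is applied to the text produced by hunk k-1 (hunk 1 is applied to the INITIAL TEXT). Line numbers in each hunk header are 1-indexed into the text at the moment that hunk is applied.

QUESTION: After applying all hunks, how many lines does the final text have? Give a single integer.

Hunk 1: at line 5 remove [xqi,did] add [fbz,smais] -> 11 lines: iuy plziy udcup taugb oqd fbz smais xihdn dgdm vqo rtkhc
Hunk 2: at line 7 remove [xihdn,dgdm] add [mjmhg] -> 10 lines: iuy plziy udcup taugb oqd fbz smais mjmhg vqo rtkhc
Hunk 3: at line 5 remove [smais,mjmhg] add [hhwm,fdpca] -> 10 lines: iuy plziy udcup taugb oqd fbz hhwm fdpca vqo rtkhc
Hunk 4: at line 1 remove [plziy,udcup,taugb] add [vjgb] -> 8 lines: iuy vjgb oqd fbz hhwm fdpca vqo rtkhc
Final line count: 8

Answer: 8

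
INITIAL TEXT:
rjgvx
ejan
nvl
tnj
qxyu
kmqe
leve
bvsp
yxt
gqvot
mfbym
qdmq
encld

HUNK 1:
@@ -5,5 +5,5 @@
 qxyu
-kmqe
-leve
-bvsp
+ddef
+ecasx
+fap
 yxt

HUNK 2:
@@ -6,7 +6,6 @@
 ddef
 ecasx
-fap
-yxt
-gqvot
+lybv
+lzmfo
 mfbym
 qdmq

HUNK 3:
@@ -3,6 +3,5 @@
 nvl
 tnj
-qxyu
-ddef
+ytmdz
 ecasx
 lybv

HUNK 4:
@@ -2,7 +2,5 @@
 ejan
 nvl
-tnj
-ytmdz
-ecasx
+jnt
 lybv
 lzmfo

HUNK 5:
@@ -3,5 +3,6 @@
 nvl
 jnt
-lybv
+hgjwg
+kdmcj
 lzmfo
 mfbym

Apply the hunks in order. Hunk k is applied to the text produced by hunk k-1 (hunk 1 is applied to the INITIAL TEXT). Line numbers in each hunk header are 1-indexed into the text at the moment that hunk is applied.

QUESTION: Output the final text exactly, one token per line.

Answer: rjgvx
ejan
nvl
jnt
hgjwg
kdmcj
lzmfo
mfbym
qdmq
encld

Derivation:
Hunk 1: at line 5 remove [kmqe,leve,bvsp] add [ddef,ecasx,fap] -> 13 lines: rjgvx ejan nvl tnj qxyu ddef ecasx fap yxt gqvot mfbym qdmq encld
Hunk 2: at line 6 remove [fap,yxt,gqvot] add [lybv,lzmfo] -> 12 lines: rjgvx ejan nvl tnj qxyu ddef ecasx lybv lzmfo mfbym qdmq encld
Hunk 3: at line 3 remove [qxyu,ddef] add [ytmdz] -> 11 lines: rjgvx ejan nvl tnj ytmdz ecasx lybv lzmfo mfbym qdmq encld
Hunk 4: at line 2 remove [tnj,ytmdz,ecasx] add [jnt] -> 9 lines: rjgvx ejan nvl jnt lybv lzmfo mfbym qdmq encld
Hunk 5: at line 3 remove [lybv] add [hgjwg,kdmcj] -> 10 lines: rjgvx ejan nvl jnt hgjwg kdmcj lzmfo mfbym qdmq encld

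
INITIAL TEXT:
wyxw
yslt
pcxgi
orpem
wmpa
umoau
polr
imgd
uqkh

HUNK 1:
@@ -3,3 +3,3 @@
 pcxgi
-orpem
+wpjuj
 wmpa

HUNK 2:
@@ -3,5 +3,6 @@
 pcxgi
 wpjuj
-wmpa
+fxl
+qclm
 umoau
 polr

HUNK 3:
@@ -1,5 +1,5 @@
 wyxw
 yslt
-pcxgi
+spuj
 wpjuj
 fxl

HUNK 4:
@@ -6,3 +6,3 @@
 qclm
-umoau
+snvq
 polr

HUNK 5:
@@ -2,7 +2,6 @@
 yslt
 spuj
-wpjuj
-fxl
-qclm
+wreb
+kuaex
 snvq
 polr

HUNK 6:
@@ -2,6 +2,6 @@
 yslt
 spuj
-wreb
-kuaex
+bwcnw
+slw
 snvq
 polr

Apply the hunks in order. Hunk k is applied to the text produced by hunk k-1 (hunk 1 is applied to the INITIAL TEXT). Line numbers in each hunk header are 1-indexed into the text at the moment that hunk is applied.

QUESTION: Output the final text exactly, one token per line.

Answer: wyxw
yslt
spuj
bwcnw
slw
snvq
polr
imgd
uqkh

Derivation:
Hunk 1: at line 3 remove [orpem] add [wpjuj] -> 9 lines: wyxw yslt pcxgi wpjuj wmpa umoau polr imgd uqkh
Hunk 2: at line 3 remove [wmpa] add [fxl,qclm] -> 10 lines: wyxw yslt pcxgi wpjuj fxl qclm umoau polr imgd uqkh
Hunk 3: at line 1 remove [pcxgi] add [spuj] -> 10 lines: wyxw yslt spuj wpjuj fxl qclm umoau polr imgd uqkh
Hunk 4: at line 6 remove [umoau] add [snvq] -> 10 lines: wyxw yslt spuj wpjuj fxl qclm snvq polr imgd uqkh
Hunk 5: at line 2 remove [wpjuj,fxl,qclm] add [wreb,kuaex] -> 9 lines: wyxw yslt spuj wreb kuaex snvq polr imgd uqkh
Hunk 6: at line 2 remove [wreb,kuaex] add [bwcnw,slw] -> 9 lines: wyxw yslt spuj bwcnw slw snvq polr imgd uqkh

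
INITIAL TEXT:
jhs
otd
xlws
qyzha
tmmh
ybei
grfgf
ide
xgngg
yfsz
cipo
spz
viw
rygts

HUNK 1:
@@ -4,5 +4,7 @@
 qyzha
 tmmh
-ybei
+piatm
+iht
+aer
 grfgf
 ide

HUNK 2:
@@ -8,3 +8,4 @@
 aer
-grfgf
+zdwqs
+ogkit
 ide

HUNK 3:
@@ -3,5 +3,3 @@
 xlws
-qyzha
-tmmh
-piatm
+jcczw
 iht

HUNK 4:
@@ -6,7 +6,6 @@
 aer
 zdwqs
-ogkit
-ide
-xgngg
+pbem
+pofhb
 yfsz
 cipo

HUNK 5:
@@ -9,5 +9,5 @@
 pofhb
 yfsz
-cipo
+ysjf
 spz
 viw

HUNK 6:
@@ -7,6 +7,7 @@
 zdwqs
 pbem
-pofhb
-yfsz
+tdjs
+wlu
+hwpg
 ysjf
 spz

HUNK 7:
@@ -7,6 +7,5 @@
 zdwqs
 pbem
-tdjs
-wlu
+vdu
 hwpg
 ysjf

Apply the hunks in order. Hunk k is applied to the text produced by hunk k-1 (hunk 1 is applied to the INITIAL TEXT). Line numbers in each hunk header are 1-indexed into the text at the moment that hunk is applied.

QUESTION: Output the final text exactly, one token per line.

Hunk 1: at line 4 remove [ybei] add [piatm,iht,aer] -> 16 lines: jhs otd xlws qyzha tmmh piatm iht aer grfgf ide xgngg yfsz cipo spz viw rygts
Hunk 2: at line 8 remove [grfgf] add [zdwqs,ogkit] -> 17 lines: jhs otd xlws qyzha tmmh piatm iht aer zdwqs ogkit ide xgngg yfsz cipo spz viw rygts
Hunk 3: at line 3 remove [qyzha,tmmh,piatm] add [jcczw] -> 15 lines: jhs otd xlws jcczw iht aer zdwqs ogkit ide xgngg yfsz cipo spz viw rygts
Hunk 4: at line 6 remove [ogkit,ide,xgngg] add [pbem,pofhb] -> 14 lines: jhs otd xlws jcczw iht aer zdwqs pbem pofhb yfsz cipo spz viw rygts
Hunk 5: at line 9 remove [cipo] add [ysjf] -> 14 lines: jhs otd xlws jcczw iht aer zdwqs pbem pofhb yfsz ysjf spz viw rygts
Hunk 6: at line 7 remove [pofhb,yfsz] add [tdjs,wlu,hwpg] -> 15 lines: jhs otd xlws jcczw iht aer zdwqs pbem tdjs wlu hwpg ysjf spz viw rygts
Hunk 7: at line 7 remove [tdjs,wlu] add [vdu] -> 14 lines: jhs otd xlws jcczw iht aer zdwqs pbem vdu hwpg ysjf spz viw rygts

Answer: jhs
otd
xlws
jcczw
iht
aer
zdwqs
pbem
vdu
hwpg
ysjf
spz
viw
rygts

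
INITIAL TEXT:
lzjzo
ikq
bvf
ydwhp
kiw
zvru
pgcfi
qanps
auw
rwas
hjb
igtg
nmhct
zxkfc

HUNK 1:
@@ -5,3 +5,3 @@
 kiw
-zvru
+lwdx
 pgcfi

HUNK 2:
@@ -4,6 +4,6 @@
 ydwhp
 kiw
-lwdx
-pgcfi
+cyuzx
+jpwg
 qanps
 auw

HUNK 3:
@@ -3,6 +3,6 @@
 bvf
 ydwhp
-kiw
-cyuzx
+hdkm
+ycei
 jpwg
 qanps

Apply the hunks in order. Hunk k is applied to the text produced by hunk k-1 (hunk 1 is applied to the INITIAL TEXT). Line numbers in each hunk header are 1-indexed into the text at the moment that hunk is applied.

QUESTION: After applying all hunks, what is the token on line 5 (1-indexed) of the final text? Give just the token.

Hunk 1: at line 5 remove [zvru] add [lwdx] -> 14 lines: lzjzo ikq bvf ydwhp kiw lwdx pgcfi qanps auw rwas hjb igtg nmhct zxkfc
Hunk 2: at line 4 remove [lwdx,pgcfi] add [cyuzx,jpwg] -> 14 lines: lzjzo ikq bvf ydwhp kiw cyuzx jpwg qanps auw rwas hjb igtg nmhct zxkfc
Hunk 3: at line 3 remove [kiw,cyuzx] add [hdkm,ycei] -> 14 lines: lzjzo ikq bvf ydwhp hdkm ycei jpwg qanps auw rwas hjb igtg nmhct zxkfc
Final line 5: hdkm

Answer: hdkm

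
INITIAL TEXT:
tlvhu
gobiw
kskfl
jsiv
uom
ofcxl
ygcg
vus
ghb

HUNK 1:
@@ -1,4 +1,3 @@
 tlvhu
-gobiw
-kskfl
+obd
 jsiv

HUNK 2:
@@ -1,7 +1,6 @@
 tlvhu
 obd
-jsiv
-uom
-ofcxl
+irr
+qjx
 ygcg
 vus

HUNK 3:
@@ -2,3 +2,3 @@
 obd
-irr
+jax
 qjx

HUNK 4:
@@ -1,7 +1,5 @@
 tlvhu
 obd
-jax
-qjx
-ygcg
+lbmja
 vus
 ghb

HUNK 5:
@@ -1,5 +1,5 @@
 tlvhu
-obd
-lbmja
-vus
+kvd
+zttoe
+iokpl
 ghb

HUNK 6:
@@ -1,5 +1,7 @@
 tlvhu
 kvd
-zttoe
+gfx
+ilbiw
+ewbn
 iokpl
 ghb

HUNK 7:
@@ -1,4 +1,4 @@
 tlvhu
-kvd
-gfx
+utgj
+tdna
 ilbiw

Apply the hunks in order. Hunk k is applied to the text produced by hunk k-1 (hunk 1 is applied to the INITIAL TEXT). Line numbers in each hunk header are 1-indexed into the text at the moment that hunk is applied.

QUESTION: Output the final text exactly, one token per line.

Hunk 1: at line 1 remove [gobiw,kskfl] add [obd] -> 8 lines: tlvhu obd jsiv uom ofcxl ygcg vus ghb
Hunk 2: at line 1 remove [jsiv,uom,ofcxl] add [irr,qjx] -> 7 lines: tlvhu obd irr qjx ygcg vus ghb
Hunk 3: at line 2 remove [irr] add [jax] -> 7 lines: tlvhu obd jax qjx ygcg vus ghb
Hunk 4: at line 1 remove [jax,qjx,ygcg] add [lbmja] -> 5 lines: tlvhu obd lbmja vus ghb
Hunk 5: at line 1 remove [obd,lbmja,vus] add [kvd,zttoe,iokpl] -> 5 lines: tlvhu kvd zttoe iokpl ghb
Hunk 6: at line 1 remove [zttoe] add [gfx,ilbiw,ewbn] -> 7 lines: tlvhu kvd gfx ilbiw ewbn iokpl ghb
Hunk 7: at line 1 remove [kvd,gfx] add [utgj,tdna] -> 7 lines: tlvhu utgj tdna ilbiw ewbn iokpl ghb

Answer: tlvhu
utgj
tdna
ilbiw
ewbn
iokpl
ghb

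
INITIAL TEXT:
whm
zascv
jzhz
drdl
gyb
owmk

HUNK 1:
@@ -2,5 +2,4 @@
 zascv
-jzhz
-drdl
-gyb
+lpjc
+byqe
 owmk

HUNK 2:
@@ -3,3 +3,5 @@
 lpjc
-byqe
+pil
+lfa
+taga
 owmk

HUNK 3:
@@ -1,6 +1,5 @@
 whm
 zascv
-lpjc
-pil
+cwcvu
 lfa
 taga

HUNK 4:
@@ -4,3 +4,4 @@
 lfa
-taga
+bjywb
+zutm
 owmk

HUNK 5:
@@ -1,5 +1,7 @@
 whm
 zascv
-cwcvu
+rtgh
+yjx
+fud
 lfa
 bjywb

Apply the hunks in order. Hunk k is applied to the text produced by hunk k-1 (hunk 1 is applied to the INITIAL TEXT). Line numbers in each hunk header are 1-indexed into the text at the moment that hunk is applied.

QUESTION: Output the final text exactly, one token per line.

Hunk 1: at line 2 remove [jzhz,drdl,gyb] add [lpjc,byqe] -> 5 lines: whm zascv lpjc byqe owmk
Hunk 2: at line 3 remove [byqe] add [pil,lfa,taga] -> 7 lines: whm zascv lpjc pil lfa taga owmk
Hunk 3: at line 1 remove [lpjc,pil] add [cwcvu] -> 6 lines: whm zascv cwcvu lfa taga owmk
Hunk 4: at line 4 remove [taga] add [bjywb,zutm] -> 7 lines: whm zascv cwcvu lfa bjywb zutm owmk
Hunk 5: at line 1 remove [cwcvu] add [rtgh,yjx,fud] -> 9 lines: whm zascv rtgh yjx fud lfa bjywb zutm owmk

Answer: whm
zascv
rtgh
yjx
fud
lfa
bjywb
zutm
owmk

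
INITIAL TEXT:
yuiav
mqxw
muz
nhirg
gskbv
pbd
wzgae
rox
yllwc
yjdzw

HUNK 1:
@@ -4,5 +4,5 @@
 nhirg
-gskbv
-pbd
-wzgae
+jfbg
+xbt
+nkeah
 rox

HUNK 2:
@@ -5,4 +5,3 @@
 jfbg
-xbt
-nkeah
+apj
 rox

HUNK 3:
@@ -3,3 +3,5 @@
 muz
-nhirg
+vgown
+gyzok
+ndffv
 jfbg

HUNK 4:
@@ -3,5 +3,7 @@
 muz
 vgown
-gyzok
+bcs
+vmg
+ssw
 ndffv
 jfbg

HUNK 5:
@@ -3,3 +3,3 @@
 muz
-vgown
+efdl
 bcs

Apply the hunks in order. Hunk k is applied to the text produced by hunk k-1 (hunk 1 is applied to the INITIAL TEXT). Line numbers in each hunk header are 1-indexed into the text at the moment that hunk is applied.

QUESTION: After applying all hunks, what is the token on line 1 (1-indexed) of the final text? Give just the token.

Hunk 1: at line 4 remove [gskbv,pbd,wzgae] add [jfbg,xbt,nkeah] -> 10 lines: yuiav mqxw muz nhirg jfbg xbt nkeah rox yllwc yjdzw
Hunk 2: at line 5 remove [xbt,nkeah] add [apj] -> 9 lines: yuiav mqxw muz nhirg jfbg apj rox yllwc yjdzw
Hunk 3: at line 3 remove [nhirg] add [vgown,gyzok,ndffv] -> 11 lines: yuiav mqxw muz vgown gyzok ndffv jfbg apj rox yllwc yjdzw
Hunk 4: at line 3 remove [gyzok] add [bcs,vmg,ssw] -> 13 lines: yuiav mqxw muz vgown bcs vmg ssw ndffv jfbg apj rox yllwc yjdzw
Hunk 5: at line 3 remove [vgown] add [efdl] -> 13 lines: yuiav mqxw muz efdl bcs vmg ssw ndffv jfbg apj rox yllwc yjdzw
Final line 1: yuiav

Answer: yuiav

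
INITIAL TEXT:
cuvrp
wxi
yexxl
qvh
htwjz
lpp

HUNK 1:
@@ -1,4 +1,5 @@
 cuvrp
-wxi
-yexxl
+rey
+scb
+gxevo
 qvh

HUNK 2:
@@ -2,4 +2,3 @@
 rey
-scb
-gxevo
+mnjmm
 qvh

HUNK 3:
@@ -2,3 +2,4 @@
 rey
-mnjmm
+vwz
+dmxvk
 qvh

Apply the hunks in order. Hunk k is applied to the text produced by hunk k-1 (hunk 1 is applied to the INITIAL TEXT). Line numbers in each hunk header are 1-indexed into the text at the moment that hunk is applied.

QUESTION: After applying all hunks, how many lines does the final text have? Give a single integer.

Answer: 7

Derivation:
Hunk 1: at line 1 remove [wxi,yexxl] add [rey,scb,gxevo] -> 7 lines: cuvrp rey scb gxevo qvh htwjz lpp
Hunk 2: at line 2 remove [scb,gxevo] add [mnjmm] -> 6 lines: cuvrp rey mnjmm qvh htwjz lpp
Hunk 3: at line 2 remove [mnjmm] add [vwz,dmxvk] -> 7 lines: cuvrp rey vwz dmxvk qvh htwjz lpp
Final line count: 7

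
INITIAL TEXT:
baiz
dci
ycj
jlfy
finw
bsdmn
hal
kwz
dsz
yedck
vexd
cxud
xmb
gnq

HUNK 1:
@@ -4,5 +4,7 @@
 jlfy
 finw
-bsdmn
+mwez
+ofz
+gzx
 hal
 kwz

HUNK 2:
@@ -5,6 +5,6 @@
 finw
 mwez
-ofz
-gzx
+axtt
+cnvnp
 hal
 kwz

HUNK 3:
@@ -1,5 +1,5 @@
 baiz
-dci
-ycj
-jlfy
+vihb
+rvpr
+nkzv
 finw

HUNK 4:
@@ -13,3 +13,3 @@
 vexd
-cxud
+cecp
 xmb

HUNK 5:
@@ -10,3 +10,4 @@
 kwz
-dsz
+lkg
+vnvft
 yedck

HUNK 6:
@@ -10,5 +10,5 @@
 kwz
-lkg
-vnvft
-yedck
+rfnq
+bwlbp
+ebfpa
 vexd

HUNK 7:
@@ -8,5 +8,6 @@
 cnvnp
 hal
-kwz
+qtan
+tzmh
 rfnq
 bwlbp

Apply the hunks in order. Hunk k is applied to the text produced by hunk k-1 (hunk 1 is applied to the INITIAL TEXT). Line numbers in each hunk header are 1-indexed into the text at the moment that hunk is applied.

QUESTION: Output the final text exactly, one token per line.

Hunk 1: at line 4 remove [bsdmn] add [mwez,ofz,gzx] -> 16 lines: baiz dci ycj jlfy finw mwez ofz gzx hal kwz dsz yedck vexd cxud xmb gnq
Hunk 2: at line 5 remove [ofz,gzx] add [axtt,cnvnp] -> 16 lines: baiz dci ycj jlfy finw mwez axtt cnvnp hal kwz dsz yedck vexd cxud xmb gnq
Hunk 3: at line 1 remove [dci,ycj,jlfy] add [vihb,rvpr,nkzv] -> 16 lines: baiz vihb rvpr nkzv finw mwez axtt cnvnp hal kwz dsz yedck vexd cxud xmb gnq
Hunk 4: at line 13 remove [cxud] add [cecp] -> 16 lines: baiz vihb rvpr nkzv finw mwez axtt cnvnp hal kwz dsz yedck vexd cecp xmb gnq
Hunk 5: at line 10 remove [dsz] add [lkg,vnvft] -> 17 lines: baiz vihb rvpr nkzv finw mwez axtt cnvnp hal kwz lkg vnvft yedck vexd cecp xmb gnq
Hunk 6: at line 10 remove [lkg,vnvft,yedck] add [rfnq,bwlbp,ebfpa] -> 17 lines: baiz vihb rvpr nkzv finw mwez axtt cnvnp hal kwz rfnq bwlbp ebfpa vexd cecp xmb gnq
Hunk 7: at line 8 remove [kwz] add [qtan,tzmh] -> 18 lines: baiz vihb rvpr nkzv finw mwez axtt cnvnp hal qtan tzmh rfnq bwlbp ebfpa vexd cecp xmb gnq

Answer: baiz
vihb
rvpr
nkzv
finw
mwez
axtt
cnvnp
hal
qtan
tzmh
rfnq
bwlbp
ebfpa
vexd
cecp
xmb
gnq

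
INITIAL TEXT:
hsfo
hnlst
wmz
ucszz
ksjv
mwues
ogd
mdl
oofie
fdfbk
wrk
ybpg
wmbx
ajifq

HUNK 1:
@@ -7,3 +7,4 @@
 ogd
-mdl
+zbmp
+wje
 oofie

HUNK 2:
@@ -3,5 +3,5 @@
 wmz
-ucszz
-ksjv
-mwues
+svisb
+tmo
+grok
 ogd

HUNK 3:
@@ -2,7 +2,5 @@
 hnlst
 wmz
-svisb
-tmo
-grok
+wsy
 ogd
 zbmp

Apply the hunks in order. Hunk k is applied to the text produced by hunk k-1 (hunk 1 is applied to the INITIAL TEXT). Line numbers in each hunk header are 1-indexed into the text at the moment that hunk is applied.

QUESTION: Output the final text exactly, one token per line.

Hunk 1: at line 7 remove [mdl] add [zbmp,wje] -> 15 lines: hsfo hnlst wmz ucszz ksjv mwues ogd zbmp wje oofie fdfbk wrk ybpg wmbx ajifq
Hunk 2: at line 3 remove [ucszz,ksjv,mwues] add [svisb,tmo,grok] -> 15 lines: hsfo hnlst wmz svisb tmo grok ogd zbmp wje oofie fdfbk wrk ybpg wmbx ajifq
Hunk 3: at line 2 remove [svisb,tmo,grok] add [wsy] -> 13 lines: hsfo hnlst wmz wsy ogd zbmp wje oofie fdfbk wrk ybpg wmbx ajifq

Answer: hsfo
hnlst
wmz
wsy
ogd
zbmp
wje
oofie
fdfbk
wrk
ybpg
wmbx
ajifq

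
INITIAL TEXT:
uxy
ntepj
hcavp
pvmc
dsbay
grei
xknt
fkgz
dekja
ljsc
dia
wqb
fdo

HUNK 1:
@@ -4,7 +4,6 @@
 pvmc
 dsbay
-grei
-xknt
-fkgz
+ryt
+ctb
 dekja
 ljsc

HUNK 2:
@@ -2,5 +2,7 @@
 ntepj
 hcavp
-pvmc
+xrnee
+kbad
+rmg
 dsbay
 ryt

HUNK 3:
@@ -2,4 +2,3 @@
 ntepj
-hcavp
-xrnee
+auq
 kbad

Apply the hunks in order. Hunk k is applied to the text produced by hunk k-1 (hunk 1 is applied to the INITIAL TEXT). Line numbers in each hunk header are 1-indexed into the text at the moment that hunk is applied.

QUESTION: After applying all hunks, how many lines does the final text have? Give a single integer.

Hunk 1: at line 4 remove [grei,xknt,fkgz] add [ryt,ctb] -> 12 lines: uxy ntepj hcavp pvmc dsbay ryt ctb dekja ljsc dia wqb fdo
Hunk 2: at line 2 remove [pvmc] add [xrnee,kbad,rmg] -> 14 lines: uxy ntepj hcavp xrnee kbad rmg dsbay ryt ctb dekja ljsc dia wqb fdo
Hunk 3: at line 2 remove [hcavp,xrnee] add [auq] -> 13 lines: uxy ntepj auq kbad rmg dsbay ryt ctb dekja ljsc dia wqb fdo
Final line count: 13

Answer: 13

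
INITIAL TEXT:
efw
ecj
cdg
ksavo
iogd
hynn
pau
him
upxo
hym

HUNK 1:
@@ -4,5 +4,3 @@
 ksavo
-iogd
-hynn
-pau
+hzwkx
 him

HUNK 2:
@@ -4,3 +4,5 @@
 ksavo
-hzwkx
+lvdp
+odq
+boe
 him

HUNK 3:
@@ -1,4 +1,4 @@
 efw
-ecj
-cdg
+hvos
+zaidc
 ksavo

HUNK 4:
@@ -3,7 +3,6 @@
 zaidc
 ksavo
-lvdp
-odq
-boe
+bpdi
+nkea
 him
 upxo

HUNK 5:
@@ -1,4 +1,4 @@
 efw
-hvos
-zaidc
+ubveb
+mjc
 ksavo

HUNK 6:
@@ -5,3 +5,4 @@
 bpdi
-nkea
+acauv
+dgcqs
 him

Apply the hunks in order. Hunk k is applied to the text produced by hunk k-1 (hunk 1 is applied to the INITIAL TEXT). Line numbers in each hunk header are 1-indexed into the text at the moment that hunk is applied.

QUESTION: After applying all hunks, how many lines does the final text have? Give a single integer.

Hunk 1: at line 4 remove [iogd,hynn,pau] add [hzwkx] -> 8 lines: efw ecj cdg ksavo hzwkx him upxo hym
Hunk 2: at line 4 remove [hzwkx] add [lvdp,odq,boe] -> 10 lines: efw ecj cdg ksavo lvdp odq boe him upxo hym
Hunk 3: at line 1 remove [ecj,cdg] add [hvos,zaidc] -> 10 lines: efw hvos zaidc ksavo lvdp odq boe him upxo hym
Hunk 4: at line 3 remove [lvdp,odq,boe] add [bpdi,nkea] -> 9 lines: efw hvos zaidc ksavo bpdi nkea him upxo hym
Hunk 5: at line 1 remove [hvos,zaidc] add [ubveb,mjc] -> 9 lines: efw ubveb mjc ksavo bpdi nkea him upxo hym
Hunk 6: at line 5 remove [nkea] add [acauv,dgcqs] -> 10 lines: efw ubveb mjc ksavo bpdi acauv dgcqs him upxo hym
Final line count: 10

Answer: 10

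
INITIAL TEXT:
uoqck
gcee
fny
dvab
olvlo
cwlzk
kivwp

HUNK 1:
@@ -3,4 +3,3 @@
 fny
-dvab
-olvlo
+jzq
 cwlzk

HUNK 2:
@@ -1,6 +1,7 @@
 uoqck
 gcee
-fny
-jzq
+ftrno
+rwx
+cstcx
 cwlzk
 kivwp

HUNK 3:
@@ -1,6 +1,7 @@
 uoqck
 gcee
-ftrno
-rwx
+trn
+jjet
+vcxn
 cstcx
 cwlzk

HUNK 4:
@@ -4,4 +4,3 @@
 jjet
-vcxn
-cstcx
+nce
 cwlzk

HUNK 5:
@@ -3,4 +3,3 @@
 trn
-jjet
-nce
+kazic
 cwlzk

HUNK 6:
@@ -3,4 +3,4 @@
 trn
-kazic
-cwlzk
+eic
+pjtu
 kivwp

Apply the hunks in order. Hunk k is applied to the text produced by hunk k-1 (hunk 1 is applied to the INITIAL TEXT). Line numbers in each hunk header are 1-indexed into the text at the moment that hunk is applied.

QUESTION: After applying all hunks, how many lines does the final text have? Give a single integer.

Answer: 6

Derivation:
Hunk 1: at line 3 remove [dvab,olvlo] add [jzq] -> 6 lines: uoqck gcee fny jzq cwlzk kivwp
Hunk 2: at line 1 remove [fny,jzq] add [ftrno,rwx,cstcx] -> 7 lines: uoqck gcee ftrno rwx cstcx cwlzk kivwp
Hunk 3: at line 1 remove [ftrno,rwx] add [trn,jjet,vcxn] -> 8 lines: uoqck gcee trn jjet vcxn cstcx cwlzk kivwp
Hunk 4: at line 4 remove [vcxn,cstcx] add [nce] -> 7 lines: uoqck gcee trn jjet nce cwlzk kivwp
Hunk 5: at line 3 remove [jjet,nce] add [kazic] -> 6 lines: uoqck gcee trn kazic cwlzk kivwp
Hunk 6: at line 3 remove [kazic,cwlzk] add [eic,pjtu] -> 6 lines: uoqck gcee trn eic pjtu kivwp
Final line count: 6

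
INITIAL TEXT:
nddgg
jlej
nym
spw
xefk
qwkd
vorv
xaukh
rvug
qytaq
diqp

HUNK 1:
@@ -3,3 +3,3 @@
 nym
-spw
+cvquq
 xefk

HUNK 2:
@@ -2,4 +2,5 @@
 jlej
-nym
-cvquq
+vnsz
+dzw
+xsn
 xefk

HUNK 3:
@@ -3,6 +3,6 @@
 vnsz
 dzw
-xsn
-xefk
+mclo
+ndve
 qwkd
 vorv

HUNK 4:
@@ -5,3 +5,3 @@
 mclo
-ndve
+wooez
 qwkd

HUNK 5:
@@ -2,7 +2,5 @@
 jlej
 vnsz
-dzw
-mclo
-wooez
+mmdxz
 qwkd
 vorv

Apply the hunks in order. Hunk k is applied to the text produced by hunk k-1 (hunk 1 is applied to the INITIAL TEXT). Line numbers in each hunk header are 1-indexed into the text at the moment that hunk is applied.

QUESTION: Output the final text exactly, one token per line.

Answer: nddgg
jlej
vnsz
mmdxz
qwkd
vorv
xaukh
rvug
qytaq
diqp

Derivation:
Hunk 1: at line 3 remove [spw] add [cvquq] -> 11 lines: nddgg jlej nym cvquq xefk qwkd vorv xaukh rvug qytaq diqp
Hunk 2: at line 2 remove [nym,cvquq] add [vnsz,dzw,xsn] -> 12 lines: nddgg jlej vnsz dzw xsn xefk qwkd vorv xaukh rvug qytaq diqp
Hunk 3: at line 3 remove [xsn,xefk] add [mclo,ndve] -> 12 lines: nddgg jlej vnsz dzw mclo ndve qwkd vorv xaukh rvug qytaq diqp
Hunk 4: at line 5 remove [ndve] add [wooez] -> 12 lines: nddgg jlej vnsz dzw mclo wooez qwkd vorv xaukh rvug qytaq diqp
Hunk 5: at line 2 remove [dzw,mclo,wooez] add [mmdxz] -> 10 lines: nddgg jlej vnsz mmdxz qwkd vorv xaukh rvug qytaq diqp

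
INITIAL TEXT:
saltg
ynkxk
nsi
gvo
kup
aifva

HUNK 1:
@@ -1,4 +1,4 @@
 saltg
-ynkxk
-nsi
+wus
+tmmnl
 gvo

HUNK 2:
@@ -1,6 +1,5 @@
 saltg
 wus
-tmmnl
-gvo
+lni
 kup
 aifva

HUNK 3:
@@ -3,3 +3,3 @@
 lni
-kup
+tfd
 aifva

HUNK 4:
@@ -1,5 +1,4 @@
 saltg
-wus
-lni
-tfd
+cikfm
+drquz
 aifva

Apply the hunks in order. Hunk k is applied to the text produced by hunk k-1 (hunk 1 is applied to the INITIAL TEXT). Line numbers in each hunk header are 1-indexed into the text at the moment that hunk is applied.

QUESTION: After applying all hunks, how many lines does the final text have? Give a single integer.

Hunk 1: at line 1 remove [ynkxk,nsi] add [wus,tmmnl] -> 6 lines: saltg wus tmmnl gvo kup aifva
Hunk 2: at line 1 remove [tmmnl,gvo] add [lni] -> 5 lines: saltg wus lni kup aifva
Hunk 3: at line 3 remove [kup] add [tfd] -> 5 lines: saltg wus lni tfd aifva
Hunk 4: at line 1 remove [wus,lni,tfd] add [cikfm,drquz] -> 4 lines: saltg cikfm drquz aifva
Final line count: 4

Answer: 4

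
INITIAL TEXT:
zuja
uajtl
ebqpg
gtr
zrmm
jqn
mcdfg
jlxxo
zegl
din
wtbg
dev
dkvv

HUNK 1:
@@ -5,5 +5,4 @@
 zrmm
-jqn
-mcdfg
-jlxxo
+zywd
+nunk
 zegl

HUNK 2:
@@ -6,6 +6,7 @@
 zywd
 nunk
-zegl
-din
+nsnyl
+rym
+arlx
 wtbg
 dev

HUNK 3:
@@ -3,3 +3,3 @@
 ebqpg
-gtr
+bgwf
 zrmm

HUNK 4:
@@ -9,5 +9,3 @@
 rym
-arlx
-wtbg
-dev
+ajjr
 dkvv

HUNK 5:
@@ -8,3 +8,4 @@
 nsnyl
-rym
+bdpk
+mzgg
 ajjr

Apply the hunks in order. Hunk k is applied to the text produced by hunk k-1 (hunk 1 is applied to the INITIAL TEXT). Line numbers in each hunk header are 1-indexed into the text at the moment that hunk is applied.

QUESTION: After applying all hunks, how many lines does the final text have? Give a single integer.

Answer: 12

Derivation:
Hunk 1: at line 5 remove [jqn,mcdfg,jlxxo] add [zywd,nunk] -> 12 lines: zuja uajtl ebqpg gtr zrmm zywd nunk zegl din wtbg dev dkvv
Hunk 2: at line 6 remove [zegl,din] add [nsnyl,rym,arlx] -> 13 lines: zuja uajtl ebqpg gtr zrmm zywd nunk nsnyl rym arlx wtbg dev dkvv
Hunk 3: at line 3 remove [gtr] add [bgwf] -> 13 lines: zuja uajtl ebqpg bgwf zrmm zywd nunk nsnyl rym arlx wtbg dev dkvv
Hunk 4: at line 9 remove [arlx,wtbg,dev] add [ajjr] -> 11 lines: zuja uajtl ebqpg bgwf zrmm zywd nunk nsnyl rym ajjr dkvv
Hunk 5: at line 8 remove [rym] add [bdpk,mzgg] -> 12 lines: zuja uajtl ebqpg bgwf zrmm zywd nunk nsnyl bdpk mzgg ajjr dkvv
Final line count: 12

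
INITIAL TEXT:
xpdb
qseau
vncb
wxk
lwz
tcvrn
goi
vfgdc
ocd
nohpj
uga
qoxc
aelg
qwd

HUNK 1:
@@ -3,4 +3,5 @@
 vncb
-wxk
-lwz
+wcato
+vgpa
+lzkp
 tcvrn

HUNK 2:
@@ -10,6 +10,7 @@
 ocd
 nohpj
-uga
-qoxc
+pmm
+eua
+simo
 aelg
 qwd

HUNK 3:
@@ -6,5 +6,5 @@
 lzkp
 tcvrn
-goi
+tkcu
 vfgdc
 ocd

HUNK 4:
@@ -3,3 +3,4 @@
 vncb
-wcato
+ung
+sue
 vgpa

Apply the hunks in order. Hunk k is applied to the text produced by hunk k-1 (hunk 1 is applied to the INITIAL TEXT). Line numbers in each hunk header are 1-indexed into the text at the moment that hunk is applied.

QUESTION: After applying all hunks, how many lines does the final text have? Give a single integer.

Answer: 17

Derivation:
Hunk 1: at line 3 remove [wxk,lwz] add [wcato,vgpa,lzkp] -> 15 lines: xpdb qseau vncb wcato vgpa lzkp tcvrn goi vfgdc ocd nohpj uga qoxc aelg qwd
Hunk 2: at line 10 remove [uga,qoxc] add [pmm,eua,simo] -> 16 lines: xpdb qseau vncb wcato vgpa lzkp tcvrn goi vfgdc ocd nohpj pmm eua simo aelg qwd
Hunk 3: at line 6 remove [goi] add [tkcu] -> 16 lines: xpdb qseau vncb wcato vgpa lzkp tcvrn tkcu vfgdc ocd nohpj pmm eua simo aelg qwd
Hunk 4: at line 3 remove [wcato] add [ung,sue] -> 17 lines: xpdb qseau vncb ung sue vgpa lzkp tcvrn tkcu vfgdc ocd nohpj pmm eua simo aelg qwd
Final line count: 17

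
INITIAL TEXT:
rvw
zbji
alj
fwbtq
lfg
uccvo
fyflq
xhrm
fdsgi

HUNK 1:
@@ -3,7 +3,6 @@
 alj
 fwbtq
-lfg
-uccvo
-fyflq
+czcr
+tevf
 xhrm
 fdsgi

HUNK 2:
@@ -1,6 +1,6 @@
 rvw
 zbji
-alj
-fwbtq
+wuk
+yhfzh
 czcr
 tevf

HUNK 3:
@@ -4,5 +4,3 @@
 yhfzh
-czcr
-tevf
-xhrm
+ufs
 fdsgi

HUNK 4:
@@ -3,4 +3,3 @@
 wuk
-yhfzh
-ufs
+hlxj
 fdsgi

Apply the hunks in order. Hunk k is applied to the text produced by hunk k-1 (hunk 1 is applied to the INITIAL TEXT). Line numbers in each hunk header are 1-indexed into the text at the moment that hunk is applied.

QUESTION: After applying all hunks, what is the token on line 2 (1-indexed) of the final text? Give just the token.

Answer: zbji

Derivation:
Hunk 1: at line 3 remove [lfg,uccvo,fyflq] add [czcr,tevf] -> 8 lines: rvw zbji alj fwbtq czcr tevf xhrm fdsgi
Hunk 2: at line 1 remove [alj,fwbtq] add [wuk,yhfzh] -> 8 lines: rvw zbji wuk yhfzh czcr tevf xhrm fdsgi
Hunk 3: at line 4 remove [czcr,tevf,xhrm] add [ufs] -> 6 lines: rvw zbji wuk yhfzh ufs fdsgi
Hunk 4: at line 3 remove [yhfzh,ufs] add [hlxj] -> 5 lines: rvw zbji wuk hlxj fdsgi
Final line 2: zbji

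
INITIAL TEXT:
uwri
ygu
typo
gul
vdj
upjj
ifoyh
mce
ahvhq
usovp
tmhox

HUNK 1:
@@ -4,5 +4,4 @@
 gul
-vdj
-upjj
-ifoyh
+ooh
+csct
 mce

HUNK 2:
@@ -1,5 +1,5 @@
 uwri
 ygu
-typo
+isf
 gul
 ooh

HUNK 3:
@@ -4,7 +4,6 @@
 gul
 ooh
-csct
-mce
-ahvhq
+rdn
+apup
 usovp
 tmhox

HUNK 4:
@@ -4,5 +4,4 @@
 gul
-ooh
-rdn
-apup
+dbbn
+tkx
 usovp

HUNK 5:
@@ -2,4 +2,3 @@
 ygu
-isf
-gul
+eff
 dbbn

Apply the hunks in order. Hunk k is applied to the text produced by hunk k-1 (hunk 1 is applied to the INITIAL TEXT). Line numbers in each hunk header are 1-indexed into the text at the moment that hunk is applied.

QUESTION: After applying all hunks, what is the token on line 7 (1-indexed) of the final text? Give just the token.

Answer: tmhox

Derivation:
Hunk 1: at line 4 remove [vdj,upjj,ifoyh] add [ooh,csct] -> 10 lines: uwri ygu typo gul ooh csct mce ahvhq usovp tmhox
Hunk 2: at line 1 remove [typo] add [isf] -> 10 lines: uwri ygu isf gul ooh csct mce ahvhq usovp tmhox
Hunk 3: at line 4 remove [csct,mce,ahvhq] add [rdn,apup] -> 9 lines: uwri ygu isf gul ooh rdn apup usovp tmhox
Hunk 4: at line 4 remove [ooh,rdn,apup] add [dbbn,tkx] -> 8 lines: uwri ygu isf gul dbbn tkx usovp tmhox
Hunk 5: at line 2 remove [isf,gul] add [eff] -> 7 lines: uwri ygu eff dbbn tkx usovp tmhox
Final line 7: tmhox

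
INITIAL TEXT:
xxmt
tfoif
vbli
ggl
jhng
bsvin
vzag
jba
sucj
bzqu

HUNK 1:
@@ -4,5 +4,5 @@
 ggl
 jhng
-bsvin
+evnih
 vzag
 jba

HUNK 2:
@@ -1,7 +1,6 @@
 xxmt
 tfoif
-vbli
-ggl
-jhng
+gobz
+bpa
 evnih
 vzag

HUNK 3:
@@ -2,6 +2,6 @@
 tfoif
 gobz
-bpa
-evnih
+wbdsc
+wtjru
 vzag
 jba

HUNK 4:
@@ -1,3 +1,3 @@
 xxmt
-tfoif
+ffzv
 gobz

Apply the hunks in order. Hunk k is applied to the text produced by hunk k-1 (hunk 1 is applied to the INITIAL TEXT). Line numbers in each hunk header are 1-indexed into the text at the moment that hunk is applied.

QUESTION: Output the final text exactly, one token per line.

Answer: xxmt
ffzv
gobz
wbdsc
wtjru
vzag
jba
sucj
bzqu

Derivation:
Hunk 1: at line 4 remove [bsvin] add [evnih] -> 10 lines: xxmt tfoif vbli ggl jhng evnih vzag jba sucj bzqu
Hunk 2: at line 1 remove [vbli,ggl,jhng] add [gobz,bpa] -> 9 lines: xxmt tfoif gobz bpa evnih vzag jba sucj bzqu
Hunk 3: at line 2 remove [bpa,evnih] add [wbdsc,wtjru] -> 9 lines: xxmt tfoif gobz wbdsc wtjru vzag jba sucj bzqu
Hunk 4: at line 1 remove [tfoif] add [ffzv] -> 9 lines: xxmt ffzv gobz wbdsc wtjru vzag jba sucj bzqu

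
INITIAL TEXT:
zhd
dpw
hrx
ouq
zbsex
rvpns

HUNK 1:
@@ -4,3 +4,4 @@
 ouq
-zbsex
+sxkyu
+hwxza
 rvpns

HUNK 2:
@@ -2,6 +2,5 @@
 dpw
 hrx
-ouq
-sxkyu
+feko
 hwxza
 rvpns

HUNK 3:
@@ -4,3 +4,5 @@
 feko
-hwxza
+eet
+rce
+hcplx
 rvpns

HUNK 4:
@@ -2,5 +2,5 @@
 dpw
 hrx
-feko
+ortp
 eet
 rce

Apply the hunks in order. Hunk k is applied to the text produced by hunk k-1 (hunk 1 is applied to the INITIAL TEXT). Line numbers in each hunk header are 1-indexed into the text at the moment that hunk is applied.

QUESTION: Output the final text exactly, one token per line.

Answer: zhd
dpw
hrx
ortp
eet
rce
hcplx
rvpns

Derivation:
Hunk 1: at line 4 remove [zbsex] add [sxkyu,hwxza] -> 7 lines: zhd dpw hrx ouq sxkyu hwxza rvpns
Hunk 2: at line 2 remove [ouq,sxkyu] add [feko] -> 6 lines: zhd dpw hrx feko hwxza rvpns
Hunk 3: at line 4 remove [hwxza] add [eet,rce,hcplx] -> 8 lines: zhd dpw hrx feko eet rce hcplx rvpns
Hunk 4: at line 2 remove [feko] add [ortp] -> 8 lines: zhd dpw hrx ortp eet rce hcplx rvpns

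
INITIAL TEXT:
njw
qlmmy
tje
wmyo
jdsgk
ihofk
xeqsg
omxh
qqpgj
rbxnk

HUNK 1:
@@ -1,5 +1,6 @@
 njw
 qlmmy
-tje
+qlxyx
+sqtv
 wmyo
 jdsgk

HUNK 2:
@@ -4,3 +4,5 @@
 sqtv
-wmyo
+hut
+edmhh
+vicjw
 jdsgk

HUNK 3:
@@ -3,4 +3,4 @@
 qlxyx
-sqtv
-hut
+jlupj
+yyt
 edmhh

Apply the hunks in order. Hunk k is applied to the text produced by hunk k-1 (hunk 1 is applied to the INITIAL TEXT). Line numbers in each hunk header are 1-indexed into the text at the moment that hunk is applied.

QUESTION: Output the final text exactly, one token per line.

Answer: njw
qlmmy
qlxyx
jlupj
yyt
edmhh
vicjw
jdsgk
ihofk
xeqsg
omxh
qqpgj
rbxnk

Derivation:
Hunk 1: at line 1 remove [tje] add [qlxyx,sqtv] -> 11 lines: njw qlmmy qlxyx sqtv wmyo jdsgk ihofk xeqsg omxh qqpgj rbxnk
Hunk 2: at line 4 remove [wmyo] add [hut,edmhh,vicjw] -> 13 lines: njw qlmmy qlxyx sqtv hut edmhh vicjw jdsgk ihofk xeqsg omxh qqpgj rbxnk
Hunk 3: at line 3 remove [sqtv,hut] add [jlupj,yyt] -> 13 lines: njw qlmmy qlxyx jlupj yyt edmhh vicjw jdsgk ihofk xeqsg omxh qqpgj rbxnk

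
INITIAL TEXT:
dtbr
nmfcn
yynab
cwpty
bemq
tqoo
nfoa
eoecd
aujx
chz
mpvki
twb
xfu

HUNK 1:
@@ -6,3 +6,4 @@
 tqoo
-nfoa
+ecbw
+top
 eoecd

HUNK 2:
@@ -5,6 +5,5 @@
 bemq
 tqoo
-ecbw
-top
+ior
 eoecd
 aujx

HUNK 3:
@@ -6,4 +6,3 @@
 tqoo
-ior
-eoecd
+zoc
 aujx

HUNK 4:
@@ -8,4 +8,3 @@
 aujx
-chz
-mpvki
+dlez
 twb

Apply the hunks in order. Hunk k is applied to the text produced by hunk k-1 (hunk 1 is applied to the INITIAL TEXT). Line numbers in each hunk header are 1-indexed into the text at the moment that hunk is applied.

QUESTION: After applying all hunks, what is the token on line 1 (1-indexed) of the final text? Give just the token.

Answer: dtbr

Derivation:
Hunk 1: at line 6 remove [nfoa] add [ecbw,top] -> 14 lines: dtbr nmfcn yynab cwpty bemq tqoo ecbw top eoecd aujx chz mpvki twb xfu
Hunk 2: at line 5 remove [ecbw,top] add [ior] -> 13 lines: dtbr nmfcn yynab cwpty bemq tqoo ior eoecd aujx chz mpvki twb xfu
Hunk 3: at line 6 remove [ior,eoecd] add [zoc] -> 12 lines: dtbr nmfcn yynab cwpty bemq tqoo zoc aujx chz mpvki twb xfu
Hunk 4: at line 8 remove [chz,mpvki] add [dlez] -> 11 lines: dtbr nmfcn yynab cwpty bemq tqoo zoc aujx dlez twb xfu
Final line 1: dtbr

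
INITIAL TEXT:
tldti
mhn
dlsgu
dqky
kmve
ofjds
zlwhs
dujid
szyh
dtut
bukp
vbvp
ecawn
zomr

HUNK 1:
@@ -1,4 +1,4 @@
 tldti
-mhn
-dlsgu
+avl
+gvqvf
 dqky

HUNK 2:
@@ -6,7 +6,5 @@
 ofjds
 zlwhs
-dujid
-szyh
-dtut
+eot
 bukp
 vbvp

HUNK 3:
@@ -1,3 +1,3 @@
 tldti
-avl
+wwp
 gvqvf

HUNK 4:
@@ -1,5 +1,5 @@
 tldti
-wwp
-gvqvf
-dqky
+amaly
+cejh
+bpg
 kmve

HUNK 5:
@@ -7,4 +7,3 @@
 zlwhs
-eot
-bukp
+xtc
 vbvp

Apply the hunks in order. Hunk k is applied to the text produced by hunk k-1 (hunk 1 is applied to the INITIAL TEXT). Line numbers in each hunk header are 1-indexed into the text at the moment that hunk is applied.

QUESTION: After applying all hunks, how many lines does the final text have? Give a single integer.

Answer: 11

Derivation:
Hunk 1: at line 1 remove [mhn,dlsgu] add [avl,gvqvf] -> 14 lines: tldti avl gvqvf dqky kmve ofjds zlwhs dujid szyh dtut bukp vbvp ecawn zomr
Hunk 2: at line 6 remove [dujid,szyh,dtut] add [eot] -> 12 lines: tldti avl gvqvf dqky kmve ofjds zlwhs eot bukp vbvp ecawn zomr
Hunk 3: at line 1 remove [avl] add [wwp] -> 12 lines: tldti wwp gvqvf dqky kmve ofjds zlwhs eot bukp vbvp ecawn zomr
Hunk 4: at line 1 remove [wwp,gvqvf,dqky] add [amaly,cejh,bpg] -> 12 lines: tldti amaly cejh bpg kmve ofjds zlwhs eot bukp vbvp ecawn zomr
Hunk 5: at line 7 remove [eot,bukp] add [xtc] -> 11 lines: tldti amaly cejh bpg kmve ofjds zlwhs xtc vbvp ecawn zomr
Final line count: 11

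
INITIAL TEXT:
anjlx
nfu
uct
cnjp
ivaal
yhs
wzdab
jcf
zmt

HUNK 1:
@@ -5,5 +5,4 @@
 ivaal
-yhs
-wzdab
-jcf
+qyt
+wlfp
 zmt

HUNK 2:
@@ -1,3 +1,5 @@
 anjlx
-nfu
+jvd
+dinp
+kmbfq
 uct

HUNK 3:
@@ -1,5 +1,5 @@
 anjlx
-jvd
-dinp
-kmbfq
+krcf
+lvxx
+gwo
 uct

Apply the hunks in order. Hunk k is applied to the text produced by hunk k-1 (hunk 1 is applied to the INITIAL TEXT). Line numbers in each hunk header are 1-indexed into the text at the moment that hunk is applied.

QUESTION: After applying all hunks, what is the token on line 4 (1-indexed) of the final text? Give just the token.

Answer: gwo

Derivation:
Hunk 1: at line 5 remove [yhs,wzdab,jcf] add [qyt,wlfp] -> 8 lines: anjlx nfu uct cnjp ivaal qyt wlfp zmt
Hunk 2: at line 1 remove [nfu] add [jvd,dinp,kmbfq] -> 10 lines: anjlx jvd dinp kmbfq uct cnjp ivaal qyt wlfp zmt
Hunk 3: at line 1 remove [jvd,dinp,kmbfq] add [krcf,lvxx,gwo] -> 10 lines: anjlx krcf lvxx gwo uct cnjp ivaal qyt wlfp zmt
Final line 4: gwo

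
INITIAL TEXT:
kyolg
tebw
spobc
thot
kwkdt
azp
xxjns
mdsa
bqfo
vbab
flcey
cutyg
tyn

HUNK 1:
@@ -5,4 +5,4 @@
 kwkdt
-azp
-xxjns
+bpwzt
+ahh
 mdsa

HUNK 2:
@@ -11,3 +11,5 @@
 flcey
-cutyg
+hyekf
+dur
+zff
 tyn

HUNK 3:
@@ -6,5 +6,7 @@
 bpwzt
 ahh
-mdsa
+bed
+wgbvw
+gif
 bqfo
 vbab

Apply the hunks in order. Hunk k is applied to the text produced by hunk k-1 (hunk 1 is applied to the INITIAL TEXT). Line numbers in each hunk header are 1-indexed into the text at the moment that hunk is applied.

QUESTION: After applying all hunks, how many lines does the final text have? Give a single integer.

Answer: 17

Derivation:
Hunk 1: at line 5 remove [azp,xxjns] add [bpwzt,ahh] -> 13 lines: kyolg tebw spobc thot kwkdt bpwzt ahh mdsa bqfo vbab flcey cutyg tyn
Hunk 2: at line 11 remove [cutyg] add [hyekf,dur,zff] -> 15 lines: kyolg tebw spobc thot kwkdt bpwzt ahh mdsa bqfo vbab flcey hyekf dur zff tyn
Hunk 3: at line 6 remove [mdsa] add [bed,wgbvw,gif] -> 17 lines: kyolg tebw spobc thot kwkdt bpwzt ahh bed wgbvw gif bqfo vbab flcey hyekf dur zff tyn
Final line count: 17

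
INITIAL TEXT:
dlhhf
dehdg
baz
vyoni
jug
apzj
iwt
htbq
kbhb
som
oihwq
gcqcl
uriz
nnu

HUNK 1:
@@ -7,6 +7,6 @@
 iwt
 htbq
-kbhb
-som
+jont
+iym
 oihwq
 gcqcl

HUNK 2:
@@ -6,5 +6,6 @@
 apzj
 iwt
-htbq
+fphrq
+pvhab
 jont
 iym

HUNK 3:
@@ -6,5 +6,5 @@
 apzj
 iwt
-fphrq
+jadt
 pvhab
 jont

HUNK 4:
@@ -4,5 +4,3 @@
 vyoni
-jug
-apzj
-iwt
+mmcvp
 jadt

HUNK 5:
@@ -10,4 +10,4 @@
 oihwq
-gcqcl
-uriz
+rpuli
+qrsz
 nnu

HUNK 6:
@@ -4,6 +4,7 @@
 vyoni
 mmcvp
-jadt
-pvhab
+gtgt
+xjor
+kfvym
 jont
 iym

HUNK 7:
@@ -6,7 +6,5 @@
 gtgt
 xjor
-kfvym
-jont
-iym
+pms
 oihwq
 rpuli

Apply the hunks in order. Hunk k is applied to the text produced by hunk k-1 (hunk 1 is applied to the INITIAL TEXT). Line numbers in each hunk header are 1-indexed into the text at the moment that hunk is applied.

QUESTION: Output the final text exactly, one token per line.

Answer: dlhhf
dehdg
baz
vyoni
mmcvp
gtgt
xjor
pms
oihwq
rpuli
qrsz
nnu

Derivation:
Hunk 1: at line 7 remove [kbhb,som] add [jont,iym] -> 14 lines: dlhhf dehdg baz vyoni jug apzj iwt htbq jont iym oihwq gcqcl uriz nnu
Hunk 2: at line 6 remove [htbq] add [fphrq,pvhab] -> 15 lines: dlhhf dehdg baz vyoni jug apzj iwt fphrq pvhab jont iym oihwq gcqcl uriz nnu
Hunk 3: at line 6 remove [fphrq] add [jadt] -> 15 lines: dlhhf dehdg baz vyoni jug apzj iwt jadt pvhab jont iym oihwq gcqcl uriz nnu
Hunk 4: at line 4 remove [jug,apzj,iwt] add [mmcvp] -> 13 lines: dlhhf dehdg baz vyoni mmcvp jadt pvhab jont iym oihwq gcqcl uriz nnu
Hunk 5: at line 10 remove [gcqcl,uriz] add [rpuli,qrsz] -> 13 lines: dlhhf dehdg baz vyoni mmcvp jadt pvhab jont iym oihwq rpuli qrsz nnu
Hunk 6: at line 4 remove [jadt,pvhab] add [gtgt,xjor,kfvym] -> 14 lines: dlhhf dehdg baz vyoni mmcvp gtgt xjor kfvym jont iym oihwq rpuli qrsz nnu
Hunk 7: at line 6 remove [kfvym,jont,iym] add [pms] -> 12 lines: dlhhf dehdg baz vyoni mmcvp gtgt xjor pms oihwq rpuli qrsz nnu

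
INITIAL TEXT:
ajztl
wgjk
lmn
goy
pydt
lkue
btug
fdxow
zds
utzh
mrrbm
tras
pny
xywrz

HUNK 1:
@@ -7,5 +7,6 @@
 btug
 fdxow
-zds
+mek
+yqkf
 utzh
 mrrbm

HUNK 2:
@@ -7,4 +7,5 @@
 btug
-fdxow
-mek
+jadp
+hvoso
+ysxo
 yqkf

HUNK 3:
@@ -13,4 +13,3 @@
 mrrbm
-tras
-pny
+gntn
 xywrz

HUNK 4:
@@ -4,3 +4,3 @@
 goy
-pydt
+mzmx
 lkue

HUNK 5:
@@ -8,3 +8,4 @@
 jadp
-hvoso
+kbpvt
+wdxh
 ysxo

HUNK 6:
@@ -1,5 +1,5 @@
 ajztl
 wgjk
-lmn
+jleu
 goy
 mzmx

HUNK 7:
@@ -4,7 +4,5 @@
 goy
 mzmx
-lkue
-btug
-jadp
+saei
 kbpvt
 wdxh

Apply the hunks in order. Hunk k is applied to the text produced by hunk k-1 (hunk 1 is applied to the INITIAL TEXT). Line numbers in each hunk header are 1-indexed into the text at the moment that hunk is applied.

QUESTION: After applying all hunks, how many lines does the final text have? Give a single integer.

Hunk 1: at line 7 remove [zds] add [mek,yqkf] -> 15 lines: ajztl wgjk lmn goy pydt lkue btug fdxow mek yqkf utzh mrrbm tras pny xywrz
Hunk 2: at line 7 remove [fdxow,mek] add [jadp,hvoso,ysxo] -> 16 lines: ajztl wgjk lmn goy pydt lkue btug jadp hvoso ysxo yqkf utzh mrrbm tras pny xywrz
Hunk 3: at line 13 remove [tras,pny] add [gntn] -> 15 lines: ajztl wgjk lmn goy pydt lkue btug jadp hvoso ysxo yqkf utzh mrrbm gntn xywrz
Hunk 4: at line 4 remove [pydt] add [mzmx] -> 15 lines: ajztl wgjk lmn goy mzmx lkue btug jadp hvoso ysxo yqkf utzh mrrbm gntn xywrz
Hunk 5: at line 8 remove [hvoso] add [kbpvt,wdxh] -> 16 lines: ajztl wgjk lmn goy mzmx lkue btug jadp kbpvt wdxh ysxo yqkf utzh mrrbm gntn xywrz
Hunk 6: at line 1 remove [lmn] add [jleu] -> 16 lines: ajztl wgjk jleu goy mzmx lkue btug jadp kbpvt wdxh ysxo yqkf utzh mrrbm gntn xywrz
Hunk 7: at line 4 remove [lkue,btug,jadp] add [saei] -> 14 lines: ajztl wgjk jleu goy mzmx saei kbpvt wdxh ysxo yqkf utzh mrrbm gntn xywrz
Final line count: 14

Answer: 14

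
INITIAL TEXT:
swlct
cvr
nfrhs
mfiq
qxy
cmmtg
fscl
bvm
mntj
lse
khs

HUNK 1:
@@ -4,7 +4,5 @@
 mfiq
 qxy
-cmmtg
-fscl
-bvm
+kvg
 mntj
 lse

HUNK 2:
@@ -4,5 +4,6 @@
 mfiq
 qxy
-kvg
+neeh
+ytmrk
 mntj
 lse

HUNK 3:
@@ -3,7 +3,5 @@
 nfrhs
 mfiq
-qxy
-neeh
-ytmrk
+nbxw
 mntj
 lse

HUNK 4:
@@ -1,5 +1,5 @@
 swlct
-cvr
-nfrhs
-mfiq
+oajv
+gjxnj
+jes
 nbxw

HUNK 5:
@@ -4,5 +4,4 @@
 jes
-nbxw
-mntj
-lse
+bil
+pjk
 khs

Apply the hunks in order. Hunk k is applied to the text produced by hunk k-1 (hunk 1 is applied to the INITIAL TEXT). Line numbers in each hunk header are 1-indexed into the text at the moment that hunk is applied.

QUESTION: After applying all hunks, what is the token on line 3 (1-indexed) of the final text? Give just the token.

Hunk 1: at line 4 remove [cmmtg,fscl,bvm] add [kvg] -> 9 lines: swlct cvr nfrhs mfiq qxy kvg mntj lse khs
Hunk 2: at line 4 remove [kvg] add [neeh,ytmrk] -> 10 lines: swlct cvr nfrhs mfiq qxy neeh ytmrk mntj lse khs
Hunk 3: at line 3 remove [qxy,neeh,ytmrk] add [nbxw] -> 8 lines: swlct cvr nfrhs mfiq nbxw mntj lse khs
Hunk 4: at line 1 remove [cvr,nfrhs,mfiq] add [oajv,gjxnj,jes] -> 8 lines: swlct oajv gjxnj jes nbxw mntj lse khs
Hunk 5: at line 4 remove [nbxw,mntj,lse] add [bil,pjk] -> 7 lines: swlct oajv gjxnj jes bil pjk khs
Final line 3: gjxnj

Answer: gjxnj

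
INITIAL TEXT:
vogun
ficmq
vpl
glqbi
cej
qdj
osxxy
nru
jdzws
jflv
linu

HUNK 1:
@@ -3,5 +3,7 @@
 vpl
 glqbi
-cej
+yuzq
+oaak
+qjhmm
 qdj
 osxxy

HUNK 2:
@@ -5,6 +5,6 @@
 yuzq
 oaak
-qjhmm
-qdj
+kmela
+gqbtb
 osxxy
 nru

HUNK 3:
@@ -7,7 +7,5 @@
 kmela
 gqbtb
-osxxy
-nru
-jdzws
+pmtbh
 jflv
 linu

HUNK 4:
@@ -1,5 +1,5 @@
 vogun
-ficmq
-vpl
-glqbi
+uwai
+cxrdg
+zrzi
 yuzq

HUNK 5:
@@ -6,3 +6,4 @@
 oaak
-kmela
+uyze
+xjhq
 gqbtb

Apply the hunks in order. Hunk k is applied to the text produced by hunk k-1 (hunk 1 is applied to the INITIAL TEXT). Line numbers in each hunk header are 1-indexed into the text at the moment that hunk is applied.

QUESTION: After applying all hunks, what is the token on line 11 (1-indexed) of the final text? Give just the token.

Hunk 1: at line 3 remove [cej] add [yuzq,oaak,qjhmm] -> 13 lines: vogun ficmq vpl glqbi yuzq oaak qjhmm qdj osxxy nru jdzws jflv linu
Hunk 2: at line 5 remove [qjhmm,qdj] add [kmela,gqbtb] -> 13 lines: vogun ficmq vpl glqbi yuzq oaak kmela gqbtb osxxy nru jdzws jflv linu
Hunk 3: at line 7 remove [osxxy,nru,jdzws] add [pmtbh] -> 11 lines: vogun ficmq vpl glqbi yuzq oaak kmela gqbtb pmtbh jflv linu
Hunk 4: at line 1 remove [ficmq,vpl,glqbi] add [uwai,cxrdg,zrzi] -> 11 lines: vogun uwai cxrdg zrzi yuzq oaak kmela gqbtb pmtbh jflv linu
Hunk 5: at line 6 remove [kmela] add [uyze,xjhq] -> 12 lines: vogun uwai cxrdg zrzi yuzq oaak uyze xjhq gqbtb pmtbh jflv linu
Final line 11: jflv

Answer: jflv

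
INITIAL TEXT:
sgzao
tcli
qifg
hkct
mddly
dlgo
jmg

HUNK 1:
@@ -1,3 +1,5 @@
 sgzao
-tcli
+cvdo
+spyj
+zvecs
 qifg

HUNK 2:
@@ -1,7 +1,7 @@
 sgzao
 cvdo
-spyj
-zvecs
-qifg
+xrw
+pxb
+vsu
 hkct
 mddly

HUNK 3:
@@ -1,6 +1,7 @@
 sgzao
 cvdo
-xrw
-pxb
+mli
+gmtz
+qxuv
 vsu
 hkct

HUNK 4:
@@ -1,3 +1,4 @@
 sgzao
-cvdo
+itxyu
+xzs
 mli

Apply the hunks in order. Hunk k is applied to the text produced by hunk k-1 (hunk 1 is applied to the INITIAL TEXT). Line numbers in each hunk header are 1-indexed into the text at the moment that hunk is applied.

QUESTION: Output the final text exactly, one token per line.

Hunk 1: at line 1 remove [tcli] add [cvdo,spyj,zvecs] -> 9 lines: sgzao cvdo spyj zvecs qifg hkct mddly dlgo jmg
Hunk 2: at line 1 remove [spyj,zvecs,qifg] add [xrw,pxb,vsu] -> 9 lines: sgzao cvdo xrw pxb vsu hkct mddly dlgo jmg
Hunk 3: at line 1 remove [xrw,pxb] add [mli,gmtz,qxuv] -> 10 lines: sgzao cvdo mli gmtz qxuv vsu hkct mddly dlgo jmg
Hunk 4: at line 1 remove [cvdo] add [itxyu,xzs] -> 11 lines: sgzao itxyu xzs mli gmtz qxuv vsu hkct mddly dlgo jmg

Answer: sgzao
itxyu
xzs
mli
gmtz
qxuv
vsu
hkct
mddly
dlgo
jmg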